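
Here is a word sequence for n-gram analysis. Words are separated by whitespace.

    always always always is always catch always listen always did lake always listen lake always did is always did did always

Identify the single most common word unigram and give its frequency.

"always", 10 times

Unigram frequencies (highest first):
  always: 10
  did: 4
  is: 2
  listen: 2
  lake: 2
  catch: 1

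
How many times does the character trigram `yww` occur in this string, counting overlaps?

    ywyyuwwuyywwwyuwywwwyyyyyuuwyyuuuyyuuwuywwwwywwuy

4

Sliding a length-3 window over the 49 characters (47 positions):
  position 10–12: yww
  position 17–19: yww
  position 40–42: yww
  position 45–47: yww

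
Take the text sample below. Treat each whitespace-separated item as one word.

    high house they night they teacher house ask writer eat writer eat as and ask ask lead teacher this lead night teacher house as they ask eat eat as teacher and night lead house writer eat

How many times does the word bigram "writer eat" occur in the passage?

Scanning the 35 overlapping bigram windows for "writer eat":
  position 9–10: writer eat
  position 11–12: writer eat
  position 35–36: writer eat

3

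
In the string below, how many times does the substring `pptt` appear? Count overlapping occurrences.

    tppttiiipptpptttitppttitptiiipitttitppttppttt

5

Sliding a length-4 window over the 45 characters (42 positions):
  position 2–5: pptt
  position 12–15: pptt
  position 19–22: pptt
  position 37–40: pptt
  position 41–44: pptt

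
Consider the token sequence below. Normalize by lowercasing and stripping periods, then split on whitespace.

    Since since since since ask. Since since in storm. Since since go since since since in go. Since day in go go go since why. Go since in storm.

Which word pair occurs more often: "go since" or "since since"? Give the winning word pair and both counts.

"since since" (7 vs 4)

"go since": 4 occurrences
"since since": 7 occurrences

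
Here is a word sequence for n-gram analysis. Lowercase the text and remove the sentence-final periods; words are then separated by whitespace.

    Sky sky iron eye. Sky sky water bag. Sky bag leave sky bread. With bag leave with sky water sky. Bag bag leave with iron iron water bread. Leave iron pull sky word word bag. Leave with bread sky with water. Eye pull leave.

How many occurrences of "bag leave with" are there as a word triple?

Scanning the 42 overlapping trigram windows for "bag leave with":
  position 15–17: bag leave with
  position 22–24: bag leave with
  position 35–37: bag leave with

3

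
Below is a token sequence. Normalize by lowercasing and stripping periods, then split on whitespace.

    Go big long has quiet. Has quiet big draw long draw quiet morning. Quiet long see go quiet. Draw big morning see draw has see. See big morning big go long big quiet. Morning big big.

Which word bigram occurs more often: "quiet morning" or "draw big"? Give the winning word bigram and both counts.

"quiet morning" (2 vs 1)

"quiet morning": 2 occurrences
"draw big": 1 occurrence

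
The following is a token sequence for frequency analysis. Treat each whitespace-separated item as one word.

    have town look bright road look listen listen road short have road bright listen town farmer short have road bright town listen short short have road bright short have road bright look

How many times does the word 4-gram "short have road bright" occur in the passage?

4

Scanning the 29 overlapping 4-gram windows for "short have road bright":
  position 10–13: short have road bright
  position 17–20: short have road bright
  position 24–27: short have road bright
  position 28–31: short have road bright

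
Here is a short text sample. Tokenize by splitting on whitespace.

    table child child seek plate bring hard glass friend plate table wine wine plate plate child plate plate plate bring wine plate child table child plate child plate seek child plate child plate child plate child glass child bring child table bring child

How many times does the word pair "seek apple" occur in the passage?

0

Scanning the 42 overlapping bigram windows for "seek apple":
  (none found)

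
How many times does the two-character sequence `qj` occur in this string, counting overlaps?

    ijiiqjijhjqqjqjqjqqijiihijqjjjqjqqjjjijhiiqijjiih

Sliding a length-2 window over the 49 characters (48 positions):
  position 5–6: qj
  position 12–13: qj
  position 14–15: qj
  position 16–17: qj
  position 27–28: qj
  position 31–32: qj
  position 34–35: qj

7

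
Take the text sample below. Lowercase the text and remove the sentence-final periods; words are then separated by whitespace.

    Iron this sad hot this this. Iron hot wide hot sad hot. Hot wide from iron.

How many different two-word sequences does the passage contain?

16 tokens → 15 bigram windows in total.
Repeated bigrams (each contributes count−1 duplicates):
  hot wide: 2
  sad hot: 2
2 duplicate windows → 15 − 2 = 13 distinct.

13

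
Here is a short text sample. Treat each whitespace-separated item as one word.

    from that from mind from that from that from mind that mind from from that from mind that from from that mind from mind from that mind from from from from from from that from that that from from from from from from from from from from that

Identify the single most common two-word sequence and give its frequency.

"from from", 16 times

Bigram frequencies (highest first):
  from from: 16
  from that: 9
  that from: 7
  mind from: 5
  from mind: 4
  that mind: 3
  … (2 more, each ≤ 2)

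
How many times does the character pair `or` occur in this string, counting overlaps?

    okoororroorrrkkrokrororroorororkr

Sliding a length-2 window over the 33 characters (32 positions):
  position 4–5: or
  position 6–7: or
  position 10–11: or
  position 20–21: or
  position 22–23: or
  position 26–27: or
  position 28–29: or
  position 30–31: or

8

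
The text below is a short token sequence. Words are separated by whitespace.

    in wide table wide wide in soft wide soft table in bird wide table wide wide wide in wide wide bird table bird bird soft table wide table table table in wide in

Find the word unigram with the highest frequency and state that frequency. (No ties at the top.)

Unigram frequencies (highest first):
  wide: 12
  table: 8
  in: 6
  bird: 4
  soft: 3

"wide", 12 times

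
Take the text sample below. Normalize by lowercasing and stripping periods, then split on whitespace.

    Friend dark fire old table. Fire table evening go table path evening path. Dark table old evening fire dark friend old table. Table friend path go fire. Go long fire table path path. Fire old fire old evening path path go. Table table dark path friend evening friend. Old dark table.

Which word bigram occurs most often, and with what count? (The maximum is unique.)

"fire old", 3 times

Bigram frequencies (highest first):
  fire old: 3
  old table: 2
  fire table: 2
  go table: 2
  table path: 2
  evening path: 2
  … (31 more, each ≤ 2)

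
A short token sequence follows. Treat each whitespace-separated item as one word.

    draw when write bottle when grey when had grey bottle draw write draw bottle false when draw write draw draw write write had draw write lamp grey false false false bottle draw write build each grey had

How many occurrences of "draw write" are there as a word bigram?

5

Scanning the 36 overlapping bigram windows for "draw write":
  position 11–12: draw write
  position 17–18: draw write
  position 20–21: draw write
  position 24–25: draw write
  position 32–33: draw write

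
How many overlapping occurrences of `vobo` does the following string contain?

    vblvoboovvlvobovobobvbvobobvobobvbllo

Sliding a length-4 window over the 37 characters (34 positions):
  position 4–7: vobo
  position 12–15: vobo
  position 16–19: vobo
  position 23–26: vobo
  position 28–31: vobo

5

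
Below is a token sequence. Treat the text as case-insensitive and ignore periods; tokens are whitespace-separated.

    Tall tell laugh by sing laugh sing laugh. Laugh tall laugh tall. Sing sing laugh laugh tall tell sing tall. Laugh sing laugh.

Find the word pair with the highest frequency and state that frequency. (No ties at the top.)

Bigram frequencies (highest first):
  sing laugh: 4
  laugh tall: 3
  tall tell: 2
  laugh sing: 2
  laugh laugh: 2
  tall laugh: 2
  … (7 more, each ≤ 1)

"sing laugh", 4 times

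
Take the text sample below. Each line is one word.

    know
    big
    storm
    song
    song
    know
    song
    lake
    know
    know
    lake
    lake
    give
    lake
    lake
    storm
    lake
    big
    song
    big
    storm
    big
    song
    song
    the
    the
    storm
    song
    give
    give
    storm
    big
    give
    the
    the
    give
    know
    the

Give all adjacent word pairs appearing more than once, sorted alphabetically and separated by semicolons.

Bigram counts meeting the condition (more than once):
  big song: 2
  big storm: 2
  lake lake: 2
  song song: 2
  storm big: 2
  storm song: 2
  the the: 2

big song; big storm; lake lake; song song; storm big; storm song; the the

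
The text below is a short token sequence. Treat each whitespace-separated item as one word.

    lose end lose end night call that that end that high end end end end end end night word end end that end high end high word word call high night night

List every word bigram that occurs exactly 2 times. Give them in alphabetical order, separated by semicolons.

end high; end night; end that; high end; lose end; that end

Bigram counts meeting the condition (exactly 2 times):
  end high: 2
  end night: 2
  end that: 2
  high end: 2
  lose end: 2
  that end: 2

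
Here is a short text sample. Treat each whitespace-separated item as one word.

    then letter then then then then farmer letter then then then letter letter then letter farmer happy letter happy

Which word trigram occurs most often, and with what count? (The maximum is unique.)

Trigram frequencies (highest first):
  then then then: 3
  letter then then: 2
  then letter then: 1
  then then farmer: 1
  then farmer letter: 1
  farmer letter then: 1
  … (8 more, each ≤ 1)

"then then then", 3 times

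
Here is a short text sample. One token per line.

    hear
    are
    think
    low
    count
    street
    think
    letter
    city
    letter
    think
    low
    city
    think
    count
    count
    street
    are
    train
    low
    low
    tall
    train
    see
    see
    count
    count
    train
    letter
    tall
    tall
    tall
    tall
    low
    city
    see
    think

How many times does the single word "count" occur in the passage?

Scanning the 37 tokens for "count":
  position 5: count
  position 15: count
  position 16: count
  position 26: count
  position 27: count

5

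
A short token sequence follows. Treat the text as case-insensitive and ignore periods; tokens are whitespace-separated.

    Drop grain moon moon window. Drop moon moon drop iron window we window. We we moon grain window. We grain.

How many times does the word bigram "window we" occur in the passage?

Scanning the 19 overlapping bigram windows for "window we":
  position 11–12: window we
  position 13–14: window we
  position 18–19: window we

3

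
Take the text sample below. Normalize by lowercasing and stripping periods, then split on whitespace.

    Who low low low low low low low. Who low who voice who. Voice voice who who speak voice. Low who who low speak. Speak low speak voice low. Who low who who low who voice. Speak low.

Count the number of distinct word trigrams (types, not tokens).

38 tokens → 36 trigram windows in total.
Repeated trigrams (each contributes count−1 duplicates):
  low low low: 5
  who low who: 3
  low who low: 2
  low who voice: 2
  low who who: 2
  speak voice low: 2
  voice low who: 2
  who who low: 2
12 duplicate windows → 36 − 12 = 24 distinct.

24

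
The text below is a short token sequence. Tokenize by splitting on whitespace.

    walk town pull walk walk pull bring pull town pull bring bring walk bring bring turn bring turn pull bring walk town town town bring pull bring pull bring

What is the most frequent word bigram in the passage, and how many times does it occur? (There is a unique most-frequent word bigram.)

Bigram frequencies (highest first):
  pull bring: 5
  bring pull: 3
  walk town: 2
  town pull: 2
  bring bring: 2
  bring walk: 2
  … (10 more, each ≤ 2)

"pull bring", 5 times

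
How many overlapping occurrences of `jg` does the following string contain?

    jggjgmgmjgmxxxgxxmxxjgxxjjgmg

Sliding a length-2 window over the 29 characters (28 positions):
  position 1–2: jg
  position 4–5: jg
  position 9–10: jg
  position 21–22: jg
  position 26–27: jg

5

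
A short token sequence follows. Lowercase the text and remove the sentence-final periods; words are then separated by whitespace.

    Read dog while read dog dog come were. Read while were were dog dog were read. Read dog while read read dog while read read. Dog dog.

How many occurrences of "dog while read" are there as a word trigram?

3

Scanning the 25 overlapping trigram windows for "dog while read":
  position 2–4: dog while read
  position 18–20: dog while read
  position 22–24: dog while read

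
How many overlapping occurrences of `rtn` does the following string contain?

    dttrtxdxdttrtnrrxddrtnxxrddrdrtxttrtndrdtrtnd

4

Sliding a length-3 window over the 45 characters (43 positions):
  position 12–14: rtn
  position 20–22: rtn
  position 35–37: rtn
  position 42–44: rtn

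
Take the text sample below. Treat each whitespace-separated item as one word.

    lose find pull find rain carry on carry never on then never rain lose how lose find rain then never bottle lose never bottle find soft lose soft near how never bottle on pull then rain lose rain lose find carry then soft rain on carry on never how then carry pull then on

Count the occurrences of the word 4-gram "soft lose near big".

Scanning the 51 overlapping 4-gram windows for "soft lose near big":
  (none found)

0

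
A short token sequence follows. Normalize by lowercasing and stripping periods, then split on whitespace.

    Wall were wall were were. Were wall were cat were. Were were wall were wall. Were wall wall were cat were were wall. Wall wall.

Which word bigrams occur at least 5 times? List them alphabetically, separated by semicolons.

Bigram counts meeting the condition (at least 5 times):
  wall were: 6
  were wall: 6
  were were: 5

wall were; were wall; were were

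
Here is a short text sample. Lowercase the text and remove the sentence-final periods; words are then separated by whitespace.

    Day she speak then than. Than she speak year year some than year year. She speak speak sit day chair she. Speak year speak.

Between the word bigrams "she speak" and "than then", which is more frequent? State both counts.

"she speak": 4 occurrences
"than then": 0 occurrences

"she speak" (4 vs 0)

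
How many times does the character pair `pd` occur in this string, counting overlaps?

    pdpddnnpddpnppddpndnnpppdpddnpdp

7

Sliding a length-2 window over the 32 characters (31 positions):
  position 1–2: pd
  position 3–4: pd
  position 8–9: pd
  position 14–15: pd
  position 24–25: pd
  position 26–27: pd
  position 30–31: pd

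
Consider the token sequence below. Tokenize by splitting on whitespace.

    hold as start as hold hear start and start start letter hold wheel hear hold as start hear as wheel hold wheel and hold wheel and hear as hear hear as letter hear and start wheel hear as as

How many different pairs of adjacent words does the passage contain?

28

39 tokens → 38 bigram windows in total.
Repeated bigrams (each contributes count−1 duplicates):
  hear as: 4
  hold wheel: 3
  and start: 2
  as start: 2
  hold as: 2
  wheel and: 2
  wheel hear: 2
10 duplicate windows → 38 − 10 = 28 distinct.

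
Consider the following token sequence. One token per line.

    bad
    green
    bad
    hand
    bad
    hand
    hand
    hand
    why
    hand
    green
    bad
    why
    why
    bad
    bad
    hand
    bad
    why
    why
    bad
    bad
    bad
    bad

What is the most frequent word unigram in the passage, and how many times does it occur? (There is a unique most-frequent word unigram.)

"bad", 11 times

Unigram frequencies (highest first):
  bad: 11
  hand: 6
  why: 5
  green: 2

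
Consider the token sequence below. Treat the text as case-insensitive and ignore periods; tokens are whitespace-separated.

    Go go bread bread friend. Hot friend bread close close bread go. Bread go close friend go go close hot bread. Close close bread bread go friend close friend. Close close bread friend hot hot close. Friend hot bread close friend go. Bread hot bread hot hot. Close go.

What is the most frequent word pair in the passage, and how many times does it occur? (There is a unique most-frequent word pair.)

"close friend", 4 times

Bigram frequencies (highest first):
  close friend: 4
  go bread: 3
  friend hot: 3
  bread close: 3
  close close: 3
  close bread: 3
  … (16 more, each ≤ 3)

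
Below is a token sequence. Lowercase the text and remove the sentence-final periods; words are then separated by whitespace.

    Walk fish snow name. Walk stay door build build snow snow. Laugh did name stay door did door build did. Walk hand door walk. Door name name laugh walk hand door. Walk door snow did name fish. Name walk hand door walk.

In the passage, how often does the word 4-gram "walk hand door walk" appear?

Scanning the 39 overlapping 4-gram windows for "walk hand door walk":
  position 21–24: walk hand door walk
  position 29–32: walk hand door walk
  position 39–42: walk hand door walk

3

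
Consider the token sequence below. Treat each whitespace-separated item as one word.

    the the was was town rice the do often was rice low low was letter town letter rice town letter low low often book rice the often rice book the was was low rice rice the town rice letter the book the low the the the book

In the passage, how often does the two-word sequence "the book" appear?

Scanning the 46 overlapping bigram windows for "the book":
  position 40–41: the book
  position 46–47: the book

2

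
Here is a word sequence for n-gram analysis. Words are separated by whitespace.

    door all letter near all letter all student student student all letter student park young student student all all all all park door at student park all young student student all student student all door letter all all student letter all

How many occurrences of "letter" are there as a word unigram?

5

Scanning the 41 tokens for "letter":
  position 3: letter
  position 6: letter
  position 12: letter
  position 36: letter
  position 40: letter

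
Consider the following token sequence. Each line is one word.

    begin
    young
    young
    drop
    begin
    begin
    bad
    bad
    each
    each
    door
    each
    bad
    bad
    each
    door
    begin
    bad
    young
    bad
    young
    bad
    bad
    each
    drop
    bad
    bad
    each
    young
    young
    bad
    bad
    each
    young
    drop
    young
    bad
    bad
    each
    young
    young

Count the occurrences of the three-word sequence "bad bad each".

Scanning the 39 overlapping trigram windows for "bad bad each":
  position 7–9: bad bad each
  position 13–15: bad bad each
  position 22–24: bad bad each
  position 26–28: bad bad each
  position 31–33: bad bad each
  position 37–39: bad bad each

6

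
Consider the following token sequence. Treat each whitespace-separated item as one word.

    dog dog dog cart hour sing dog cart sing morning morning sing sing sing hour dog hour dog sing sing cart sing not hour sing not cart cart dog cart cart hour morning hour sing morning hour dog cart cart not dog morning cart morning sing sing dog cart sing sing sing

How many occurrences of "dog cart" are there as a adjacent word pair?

Scanning the 51 overlapping bigram windows for "dog cart":
  position 3–4: dog cart
  position 7–8: dog cart
  position 29–30: dog cart
  position 38–39: dog cart
  position 48–49: dog cart

5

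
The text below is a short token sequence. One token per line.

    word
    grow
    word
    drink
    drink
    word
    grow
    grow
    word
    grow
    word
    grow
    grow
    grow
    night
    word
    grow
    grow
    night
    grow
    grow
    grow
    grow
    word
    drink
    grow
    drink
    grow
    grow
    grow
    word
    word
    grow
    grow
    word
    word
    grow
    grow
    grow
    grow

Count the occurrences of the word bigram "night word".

1

Scanning the 39 overlapping bigram windows for "night word":
  position 15–16: night word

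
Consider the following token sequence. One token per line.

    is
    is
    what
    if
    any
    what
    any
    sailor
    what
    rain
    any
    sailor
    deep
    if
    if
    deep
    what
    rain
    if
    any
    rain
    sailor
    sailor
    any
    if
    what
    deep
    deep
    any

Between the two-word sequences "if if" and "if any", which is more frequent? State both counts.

"if any" (2 vs 1)

"if if": 1 occurrence
"if any": 2 occurrences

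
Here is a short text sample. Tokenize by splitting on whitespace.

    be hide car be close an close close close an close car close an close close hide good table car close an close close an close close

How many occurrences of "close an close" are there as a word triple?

Scanning the 25 overlapping trigram windows for "close an close":
  position 5–7: close an close
  position 9–11: close an close
  position 13–15: close an close
  position 21–23: close an close
  position 24–26: close an close

5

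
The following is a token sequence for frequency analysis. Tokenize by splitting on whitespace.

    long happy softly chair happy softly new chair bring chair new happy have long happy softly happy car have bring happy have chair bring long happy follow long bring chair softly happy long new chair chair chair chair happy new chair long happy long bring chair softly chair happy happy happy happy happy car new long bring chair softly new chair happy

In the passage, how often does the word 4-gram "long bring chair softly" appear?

Scanning the 59 overlapping 4-gram windows for "long bring chair softly":
  position 28–31: long bring chair softly
  position 44–47: long bring chair softly
  position 56–59: long bring chair softly

3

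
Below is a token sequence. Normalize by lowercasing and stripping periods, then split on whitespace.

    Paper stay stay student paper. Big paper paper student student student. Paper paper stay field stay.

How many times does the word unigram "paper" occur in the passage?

Scanning the 16 tokens for "paper":
  position 1: paper
  position 5: paper
  position 7: paper
  position 8: paper
  position 12: paper
  position 13: paper

6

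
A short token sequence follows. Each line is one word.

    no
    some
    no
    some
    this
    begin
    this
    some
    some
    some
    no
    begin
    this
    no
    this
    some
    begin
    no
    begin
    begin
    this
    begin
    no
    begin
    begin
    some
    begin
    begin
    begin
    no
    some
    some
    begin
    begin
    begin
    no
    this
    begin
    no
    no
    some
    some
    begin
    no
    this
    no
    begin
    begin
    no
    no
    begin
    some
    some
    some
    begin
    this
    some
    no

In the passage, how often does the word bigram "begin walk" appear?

0

Scanning the 57 overlapping bigram windows for "begin walk":
  (none found)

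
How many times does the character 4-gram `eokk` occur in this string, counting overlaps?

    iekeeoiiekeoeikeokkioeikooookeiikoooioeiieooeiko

1

Sliding a length-4 window over the 48 characters (45 positions):
  position 16–19: eokk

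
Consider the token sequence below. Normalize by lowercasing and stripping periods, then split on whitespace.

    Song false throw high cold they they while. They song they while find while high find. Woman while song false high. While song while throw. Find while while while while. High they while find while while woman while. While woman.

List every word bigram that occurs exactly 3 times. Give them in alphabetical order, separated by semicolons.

Bigram counts meeting the condition (exactly 3 times):
  find while: 3
  they while: 3

find while; they while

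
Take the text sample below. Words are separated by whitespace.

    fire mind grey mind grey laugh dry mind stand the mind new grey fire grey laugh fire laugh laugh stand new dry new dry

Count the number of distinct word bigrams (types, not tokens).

24 tokens → 23 bigram windows in total.
Repeated bigrams (each contributes count−1 duplicates):
  grey laugh: 2
  mind grey: 2
  new dry: 2
3 duplicate windows → 23 − 3 = 20 distinct.

20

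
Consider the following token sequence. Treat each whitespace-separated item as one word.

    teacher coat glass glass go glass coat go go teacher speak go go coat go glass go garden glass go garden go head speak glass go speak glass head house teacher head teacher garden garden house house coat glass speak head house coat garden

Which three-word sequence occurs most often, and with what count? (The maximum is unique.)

"glass go garden", 2 times

Trigram frequencies (highest first):
  glass go garden: 2
  teacher coat glass: 1
  coat glass glass: 1
  glass glass go: 1
  glass go glass: 1
  go glass coat: 1
  … (35 more, each ≤ 1)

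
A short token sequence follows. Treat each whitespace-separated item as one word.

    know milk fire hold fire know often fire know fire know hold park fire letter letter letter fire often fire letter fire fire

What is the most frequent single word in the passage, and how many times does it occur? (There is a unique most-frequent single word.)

"fire", 9 times

Unigram frequencies (highest first):
  fire: 9
  know: 4
  letter: 4
  hold: 2
  often: 2
  milk: 1
  … (1 more, each ≤ 1)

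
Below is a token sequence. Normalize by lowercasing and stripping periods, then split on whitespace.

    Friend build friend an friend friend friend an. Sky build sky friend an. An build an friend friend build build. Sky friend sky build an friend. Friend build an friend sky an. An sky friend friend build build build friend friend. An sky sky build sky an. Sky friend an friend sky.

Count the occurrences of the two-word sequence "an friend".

Scanning the 51 overlapping bigram windows for "an friend":
  position 4–5: an friend
  position 16–17: an friend
  position 25–26: an friend
  position 29–30: an friend
  position 50–51: an friend

5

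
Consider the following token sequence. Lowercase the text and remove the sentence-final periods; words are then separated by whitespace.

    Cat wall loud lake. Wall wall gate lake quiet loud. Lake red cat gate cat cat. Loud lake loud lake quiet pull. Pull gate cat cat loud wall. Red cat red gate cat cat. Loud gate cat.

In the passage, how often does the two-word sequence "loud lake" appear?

Scanning the 36 overlapping bigram windows for "loud lake":
  position 3–4: loud lake
  position 10–11: loud lake
  position 17–18: loud lake
  position 19–20: loud lake

4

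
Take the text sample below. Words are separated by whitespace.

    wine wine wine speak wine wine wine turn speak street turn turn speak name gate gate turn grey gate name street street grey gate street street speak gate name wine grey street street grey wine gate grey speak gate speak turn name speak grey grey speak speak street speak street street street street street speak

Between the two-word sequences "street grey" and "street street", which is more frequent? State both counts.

"street grey": 2 occurrences
"street street": 7 occurrences

"street street" (7 vs 2)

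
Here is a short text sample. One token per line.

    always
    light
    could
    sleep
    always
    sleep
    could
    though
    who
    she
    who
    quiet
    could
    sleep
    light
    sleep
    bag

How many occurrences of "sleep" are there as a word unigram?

Scanning the 17 tokens for "sleep":
  position 4: sleep
  position 6: sleep
  position 14: sleep
  position 16: sleep

4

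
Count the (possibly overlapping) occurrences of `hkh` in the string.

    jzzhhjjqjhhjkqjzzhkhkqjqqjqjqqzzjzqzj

1

Sliding a length-3 window over the 37 characters (35 positions):
  position 18–20: hkh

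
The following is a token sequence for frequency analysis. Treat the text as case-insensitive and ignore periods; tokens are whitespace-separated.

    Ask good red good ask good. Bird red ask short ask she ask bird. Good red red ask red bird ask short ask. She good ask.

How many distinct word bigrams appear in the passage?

26 tokens → 25 bigram windows in total.
Repeated bigrams (each contributes count−1 duplicates):
  ask good: 2
  ask she: 2
  ask short: 2
  good ask: 2
  good red: 2
  red ask: 2
  short ask: 2
7 duplicate windows → 25 − 7 = 18 distinct.

18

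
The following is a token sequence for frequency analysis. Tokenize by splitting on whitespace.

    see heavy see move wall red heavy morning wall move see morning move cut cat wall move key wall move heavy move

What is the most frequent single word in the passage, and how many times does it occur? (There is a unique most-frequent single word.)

Unigram frequencies (highest first):
  move: 6
  wall: 4
  see: 3
  heavy: 3
  morning: 2
  red: 1
  … (3 more, each ≤ 1)

"move", 6 times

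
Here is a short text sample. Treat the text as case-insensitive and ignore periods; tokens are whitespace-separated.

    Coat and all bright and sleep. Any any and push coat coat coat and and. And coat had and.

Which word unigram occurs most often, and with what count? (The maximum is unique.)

Unigram frequencies (highest first):
  and: 7
  coat: 5
  any: 2
  all: 1
  bright: 1
  sleep: 1
  … (2 more, each ≤ 1)

"and", 7 times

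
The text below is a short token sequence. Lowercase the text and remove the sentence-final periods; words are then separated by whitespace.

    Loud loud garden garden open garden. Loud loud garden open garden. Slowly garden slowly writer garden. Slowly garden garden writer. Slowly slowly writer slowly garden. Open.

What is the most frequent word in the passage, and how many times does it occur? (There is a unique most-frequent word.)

"garden", 10 times

Unigram frequencies (highest first):
  garden: 10
  slowly: 6
  loud: 4
  open: 3
  writer: 3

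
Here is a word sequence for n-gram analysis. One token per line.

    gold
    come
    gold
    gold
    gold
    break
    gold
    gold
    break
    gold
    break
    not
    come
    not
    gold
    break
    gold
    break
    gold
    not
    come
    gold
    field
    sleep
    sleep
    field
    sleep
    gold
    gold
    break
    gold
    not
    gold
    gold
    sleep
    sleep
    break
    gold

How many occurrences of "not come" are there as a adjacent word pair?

2

Scanning the 37 overlapping bigram windows for "not come":
  position 12–13: not come
  position 20–21: not come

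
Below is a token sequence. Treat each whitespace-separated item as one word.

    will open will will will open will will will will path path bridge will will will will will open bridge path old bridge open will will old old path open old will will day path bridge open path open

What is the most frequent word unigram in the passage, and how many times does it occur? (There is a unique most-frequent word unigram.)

Unigram frequencies (highest first):
  will: 17
  open: 7
  path: 6
  bridge: 4
  old: 4
  day: 1

"will", 17 times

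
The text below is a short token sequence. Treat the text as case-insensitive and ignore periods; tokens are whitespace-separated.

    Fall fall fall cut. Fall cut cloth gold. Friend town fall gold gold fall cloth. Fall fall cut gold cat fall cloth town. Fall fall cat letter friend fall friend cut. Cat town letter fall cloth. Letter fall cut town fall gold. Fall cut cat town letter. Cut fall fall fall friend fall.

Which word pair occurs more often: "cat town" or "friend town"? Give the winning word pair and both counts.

"cat town" (2 vs 1)

"cat town": 2 occurrences
"friend town": 1 occurrence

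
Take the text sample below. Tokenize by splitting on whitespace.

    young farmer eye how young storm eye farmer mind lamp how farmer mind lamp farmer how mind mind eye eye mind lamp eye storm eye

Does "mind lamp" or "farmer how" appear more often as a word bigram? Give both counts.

"mind lamp": 3 occurrences
"farmer how": 1 occurrence

"mind lamp" (3 vs 1)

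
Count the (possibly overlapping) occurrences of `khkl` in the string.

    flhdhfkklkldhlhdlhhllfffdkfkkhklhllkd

1

Sliding a length-4 window over the 37 characters (34 positions):
  position 29–32: khkl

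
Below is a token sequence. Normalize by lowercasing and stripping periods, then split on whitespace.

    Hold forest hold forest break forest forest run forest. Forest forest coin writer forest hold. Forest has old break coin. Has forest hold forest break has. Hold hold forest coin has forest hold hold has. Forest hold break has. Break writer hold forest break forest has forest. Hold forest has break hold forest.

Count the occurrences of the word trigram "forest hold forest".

4

Scanning the 51 overlapping trigram windows for "forest hold forest":
  position 2–4: forest hold forest
  position 14–16: forest hold forest
  position 22–24: forest hold forest
  position 47–49: forest hold forest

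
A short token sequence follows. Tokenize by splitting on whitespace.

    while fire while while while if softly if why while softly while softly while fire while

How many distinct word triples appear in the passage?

12

16 tokens → 14 trigram windows in total.
Repeated trigrams (each contributes count−1 duplicates):
  while fire while: 2
  while softly while: 2
2 duplicate windows → 14 − 2 = 12 distinct.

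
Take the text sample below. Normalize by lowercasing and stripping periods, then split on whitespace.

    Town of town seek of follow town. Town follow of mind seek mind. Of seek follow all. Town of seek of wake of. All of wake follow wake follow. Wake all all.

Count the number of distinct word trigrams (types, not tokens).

29

32 tokens → 30 trigram windows in total.
Repeated trigrams (each contributes count−1 duplicates):
  wake follow wake: 2
1 duplicate windows → 30 − 1 = 29 distinct.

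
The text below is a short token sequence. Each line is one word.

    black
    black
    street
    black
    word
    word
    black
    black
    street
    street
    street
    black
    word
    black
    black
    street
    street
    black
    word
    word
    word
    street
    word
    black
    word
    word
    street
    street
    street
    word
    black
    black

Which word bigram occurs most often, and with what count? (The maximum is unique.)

"street street", 5 times

Bigram frequencies (highest first):
  street street: 5
  black black: 4
  black word: 4
  word word: 4
  word black: 4
  black street: 3
  … (3 more, each ≤ 3)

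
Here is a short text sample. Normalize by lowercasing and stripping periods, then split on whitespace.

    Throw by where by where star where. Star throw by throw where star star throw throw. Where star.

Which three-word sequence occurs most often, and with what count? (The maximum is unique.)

"throw where star", 2 times

Trigram frequencies (highest first):
  throw where star: 2
  throw by where: 1
  by where by: 1
  where by where: 1
  by where star: 1
  where star where: 1
  … (9 more, each ≤ 1)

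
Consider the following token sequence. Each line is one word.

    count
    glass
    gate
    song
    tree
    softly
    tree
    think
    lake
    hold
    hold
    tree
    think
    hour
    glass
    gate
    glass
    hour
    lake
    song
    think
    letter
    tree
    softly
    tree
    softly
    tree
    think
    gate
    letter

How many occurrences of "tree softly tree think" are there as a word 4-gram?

Scanning the 27 overlapping 4-gram windows for "tree softly tree think":
  position 5–8: tree softly tree think
  position 25–28: tree softly tree think

2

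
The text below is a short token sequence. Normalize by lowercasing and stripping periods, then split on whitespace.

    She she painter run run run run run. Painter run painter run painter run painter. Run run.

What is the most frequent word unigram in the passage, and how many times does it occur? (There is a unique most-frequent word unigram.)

"run", 10 times

Unigram frequencies (highest first):
  run: 10
  painter: 5
  she: 2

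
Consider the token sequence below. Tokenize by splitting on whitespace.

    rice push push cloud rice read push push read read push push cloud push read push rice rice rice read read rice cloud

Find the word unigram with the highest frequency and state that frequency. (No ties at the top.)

Unigram frequencies (highest first):
  push: 8
  rice: 6
  read: 6
  cloud: 3

"push", 8 times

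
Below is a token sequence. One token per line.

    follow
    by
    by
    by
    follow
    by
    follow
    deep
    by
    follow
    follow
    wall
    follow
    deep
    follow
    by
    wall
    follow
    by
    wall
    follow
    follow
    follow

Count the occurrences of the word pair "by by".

Scanning the 22 overlapping bigram windows for "by by":
  position 2–3: by by
  position 3–4: by by

2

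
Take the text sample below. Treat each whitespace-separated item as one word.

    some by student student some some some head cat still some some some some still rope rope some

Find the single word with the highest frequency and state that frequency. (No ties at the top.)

Unigram frequencies (highest first):
  some: 9
  student: 2
  still: 2
  rope: 2
  by: 1
  head: 1
  … (1 more, each ≤ 1)

"some", 9 times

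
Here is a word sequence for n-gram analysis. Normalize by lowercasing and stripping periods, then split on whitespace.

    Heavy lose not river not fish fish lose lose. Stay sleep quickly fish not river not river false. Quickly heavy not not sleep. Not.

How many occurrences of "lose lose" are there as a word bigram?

1

Scanning the 23 overlapping bigram windows for "lose lose":
  position 8–9: lose lose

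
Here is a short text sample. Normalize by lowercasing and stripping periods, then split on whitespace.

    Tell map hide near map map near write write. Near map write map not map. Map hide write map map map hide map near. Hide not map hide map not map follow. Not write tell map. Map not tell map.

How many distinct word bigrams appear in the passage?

22

40 tokens → 39 bigram windows in total.
Repeated bigrams (each contributes count−1 duplicates):
  map map: 5
  map hide: 4
  map not: 3
  not map: 3
  tell map: 3
  hide map: 2
  map near: 2
  near map: 2
  … (1 more repeated)
17 duplicate windows → 39 − 17 = 22 distinct.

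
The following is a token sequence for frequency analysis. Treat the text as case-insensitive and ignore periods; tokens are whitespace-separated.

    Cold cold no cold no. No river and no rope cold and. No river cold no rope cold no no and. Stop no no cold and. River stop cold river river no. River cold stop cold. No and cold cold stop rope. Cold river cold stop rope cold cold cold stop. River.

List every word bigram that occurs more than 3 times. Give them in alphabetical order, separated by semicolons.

cold cold; cold no; cold stop; rope cold

Bigram counts meeting the condition (more than 3 times):
  cold cold: 4
  cold no: 5
  cold stop: 4
  rope cold: 4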